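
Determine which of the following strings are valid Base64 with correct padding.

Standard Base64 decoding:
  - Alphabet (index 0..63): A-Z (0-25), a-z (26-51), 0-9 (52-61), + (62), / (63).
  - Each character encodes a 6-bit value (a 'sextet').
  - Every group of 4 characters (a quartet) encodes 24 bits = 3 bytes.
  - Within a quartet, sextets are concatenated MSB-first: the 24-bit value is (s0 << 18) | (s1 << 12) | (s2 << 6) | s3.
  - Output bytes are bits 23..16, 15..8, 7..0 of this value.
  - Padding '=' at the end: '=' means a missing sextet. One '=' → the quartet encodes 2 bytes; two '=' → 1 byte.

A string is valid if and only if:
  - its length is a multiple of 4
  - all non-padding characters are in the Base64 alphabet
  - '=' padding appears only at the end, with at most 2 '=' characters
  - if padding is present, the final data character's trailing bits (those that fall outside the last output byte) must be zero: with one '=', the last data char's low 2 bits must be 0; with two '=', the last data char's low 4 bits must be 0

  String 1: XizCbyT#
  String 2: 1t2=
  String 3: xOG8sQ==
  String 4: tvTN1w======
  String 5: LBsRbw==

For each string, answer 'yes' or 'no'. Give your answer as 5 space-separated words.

Answer: no no yes no yes

Derivation:
String 1: 'XizCbyT#' → invalid (bad char(s): ['#'])
String 2: '1t2=' → invalid (bad trailing bits)
String 3: 'xOG8sQ==' → valid
String 4: 'tvTN1w======' → invalid (6 pad chars (max 2))
String 5: 'LBsRbw==' → valid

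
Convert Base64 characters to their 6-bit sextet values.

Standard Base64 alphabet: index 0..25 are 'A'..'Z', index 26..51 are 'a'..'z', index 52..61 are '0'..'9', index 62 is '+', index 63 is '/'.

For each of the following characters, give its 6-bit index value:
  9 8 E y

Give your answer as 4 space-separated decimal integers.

Answer: 61 60 4 50

Derivation:
'9': 0..9 range, 52 + ord('9') − ord('0') = 61
'8': 0..9 range, 52 + ord('8') − ord('0') = 60
'E': A..Z range, ord('E') − ord('A') = 4
'y': a..z range, 26 + ord('y') − ord('a') = 50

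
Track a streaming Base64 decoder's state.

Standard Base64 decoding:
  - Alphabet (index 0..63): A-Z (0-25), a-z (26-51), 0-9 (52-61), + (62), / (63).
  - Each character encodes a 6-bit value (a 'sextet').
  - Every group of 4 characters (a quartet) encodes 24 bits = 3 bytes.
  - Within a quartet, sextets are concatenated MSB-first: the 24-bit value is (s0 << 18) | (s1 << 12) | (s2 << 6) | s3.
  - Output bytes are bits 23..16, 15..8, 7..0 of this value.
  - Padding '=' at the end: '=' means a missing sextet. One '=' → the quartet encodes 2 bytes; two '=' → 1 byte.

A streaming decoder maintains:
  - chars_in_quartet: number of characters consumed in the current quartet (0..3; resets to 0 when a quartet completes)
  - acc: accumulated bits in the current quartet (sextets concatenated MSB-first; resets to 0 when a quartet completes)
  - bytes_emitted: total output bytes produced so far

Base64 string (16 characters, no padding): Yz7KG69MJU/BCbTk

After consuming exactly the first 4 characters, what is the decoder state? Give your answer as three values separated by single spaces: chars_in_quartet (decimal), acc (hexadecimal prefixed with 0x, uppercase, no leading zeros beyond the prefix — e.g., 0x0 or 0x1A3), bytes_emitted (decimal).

Answer: 0 0x0 3

Derivation:
After char 0 ('Y'=24): chars_in_quartet=1 acc=0x18 bytes_emitted=0
After char 1 ('z'=51): chars_in_quartet=2 acc=0x633 bytes_emitted=0
After char 2 ('7'=59): chars_in_quartet=3 acc=0x18CFB bytes_emitted=0
After char 3 ('K'=10): chars_in_quartet=4 acc=0x633ECA -> emit 63 3E CA, reset; bytes_emitted=3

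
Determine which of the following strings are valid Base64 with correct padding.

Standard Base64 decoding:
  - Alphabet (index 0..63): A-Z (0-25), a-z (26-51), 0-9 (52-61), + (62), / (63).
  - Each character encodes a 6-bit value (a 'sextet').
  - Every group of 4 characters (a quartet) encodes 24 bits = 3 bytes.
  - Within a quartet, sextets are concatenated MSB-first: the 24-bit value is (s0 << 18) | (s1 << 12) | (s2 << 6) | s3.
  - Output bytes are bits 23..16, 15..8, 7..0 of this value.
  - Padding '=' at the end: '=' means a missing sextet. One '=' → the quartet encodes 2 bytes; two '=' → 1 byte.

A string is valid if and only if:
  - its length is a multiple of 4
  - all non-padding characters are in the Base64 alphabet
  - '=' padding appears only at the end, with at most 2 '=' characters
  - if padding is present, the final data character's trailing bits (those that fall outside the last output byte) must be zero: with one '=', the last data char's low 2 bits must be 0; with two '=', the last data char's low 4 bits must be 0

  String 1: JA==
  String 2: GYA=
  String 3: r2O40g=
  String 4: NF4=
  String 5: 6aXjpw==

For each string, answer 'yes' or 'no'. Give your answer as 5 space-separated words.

Answer: yes yes no yes yes

Derivation:
String 1: 'JA==' → valid
String 2: 'GYA=' → valid
String 3: 'r2O40g=' → invalid (len=7 not mult of 4)
String 4: 'NF4=' → valid
String 5: '6aXjpw==' → valid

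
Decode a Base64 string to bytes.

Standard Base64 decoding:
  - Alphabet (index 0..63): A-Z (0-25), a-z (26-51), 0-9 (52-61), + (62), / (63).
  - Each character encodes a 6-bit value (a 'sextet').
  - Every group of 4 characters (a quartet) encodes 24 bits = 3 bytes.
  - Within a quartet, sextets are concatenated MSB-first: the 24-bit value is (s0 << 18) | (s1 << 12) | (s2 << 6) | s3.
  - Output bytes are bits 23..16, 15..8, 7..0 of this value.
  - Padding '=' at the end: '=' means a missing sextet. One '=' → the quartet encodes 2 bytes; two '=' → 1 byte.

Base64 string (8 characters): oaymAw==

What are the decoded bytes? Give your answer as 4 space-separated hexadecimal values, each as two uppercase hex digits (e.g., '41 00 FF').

Answer: A1 AC A6 03

Derivation:
After char 0 ('o'=40): chars_in_quartet=1 acc=0x28 bytes_emitted=0
After char 1 ('a'=26): chars_in_quartet=2 acc=0xA1A bytes_emitted=0
After char 2 ('y'=50): chars_in_quartet=3 acc=0x286B2 bytes_emitted=0
After char 3 ('m'=38): chars_in_quartet=4 acc=0xA1ACA6 -> emit A1 AC A6, reset; bytes_emitted=3
After char 4 ('A'=0): chars_in_quartet=1 acc=0x0 bytes_emitted=3
After char 5 ('w'=48): chars_in_quartet=2 acc=0x30 bytes_emitted=3
Padding '==': partial quartet acc=0x30 -> emit 03; bytes_emitted=4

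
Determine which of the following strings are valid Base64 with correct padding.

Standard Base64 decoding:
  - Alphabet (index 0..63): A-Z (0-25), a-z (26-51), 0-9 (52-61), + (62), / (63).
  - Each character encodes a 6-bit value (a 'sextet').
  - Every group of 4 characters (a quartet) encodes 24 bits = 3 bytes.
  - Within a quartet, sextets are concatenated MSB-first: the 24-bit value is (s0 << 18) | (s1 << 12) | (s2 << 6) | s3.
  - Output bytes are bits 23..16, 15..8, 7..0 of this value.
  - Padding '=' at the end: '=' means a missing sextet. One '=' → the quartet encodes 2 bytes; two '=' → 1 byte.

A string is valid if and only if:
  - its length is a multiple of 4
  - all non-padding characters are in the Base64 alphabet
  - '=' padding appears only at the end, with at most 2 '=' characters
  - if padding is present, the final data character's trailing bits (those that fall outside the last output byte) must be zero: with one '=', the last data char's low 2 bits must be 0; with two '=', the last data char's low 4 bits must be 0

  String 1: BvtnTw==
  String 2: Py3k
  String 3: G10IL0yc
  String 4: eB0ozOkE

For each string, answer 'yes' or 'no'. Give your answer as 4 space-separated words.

Answer: yes yes yes yes

Derivation:
String 1: 'BvtnTw==' → valid
String 2: 'Py3k' → valid
String 3: 'G10IL0yc' → valid
String 4: 'eB0ozOkE' → valid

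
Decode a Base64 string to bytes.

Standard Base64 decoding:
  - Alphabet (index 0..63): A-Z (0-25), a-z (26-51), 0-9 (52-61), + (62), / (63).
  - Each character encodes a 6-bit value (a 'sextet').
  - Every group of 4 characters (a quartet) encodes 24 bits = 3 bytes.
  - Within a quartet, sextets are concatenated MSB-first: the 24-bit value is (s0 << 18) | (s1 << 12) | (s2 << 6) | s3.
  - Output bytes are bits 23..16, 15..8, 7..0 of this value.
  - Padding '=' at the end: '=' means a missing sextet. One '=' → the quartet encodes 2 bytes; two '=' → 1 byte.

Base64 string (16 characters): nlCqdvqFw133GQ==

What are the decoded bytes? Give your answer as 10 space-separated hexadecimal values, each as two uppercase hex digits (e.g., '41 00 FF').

After char 0 ('n'=39): chars_in_quartet=1 acc=0x27 bytes_emitted=0
After char 1 ('l'=37): chars_in_quartet=2 acc=0x9E5 bytes_emitted=0
After char 2 ('C'=2): chars_in_quartet=3 acc=0x27942 bytes_emitted=0
After char 3 ('q'=42): chars_in_quartet=4 acc=0x9E50AA -> emit 9E 50 AA, reset; bytes_emitted=3
After char 4 ('d'=29): chars_in_quartet=1 acc=0x1D bytes_emitted=3
After char 5 ('v'=47): chars_in_quartet=2 acc=0x76F bytes_emitted=3
After char 6 ('q'=42): chars_in_quartet=3 acc=0x1DBEA bytes_emitted=3
After char 7 ('F'=5): chars_in_quartet=4 acc=0x76FA85 -> emit 76 FA 85, reset; bytes_emitted=6
After char 8 ('w'=48): chars_in_quartet=1 acc=0x30 bytes_emitted=6
After char 9 ('1'=53): chars_in_quartet=2 acc=0xC35 bytes_emitted=6
After char 10 ('3'=55): chars_in_quartet=3 acc=0x30D77 bytes_emitted=6
After char 11 ('3'=55): chars_in_quartet=4 acc=0xC35DF7 -> emit C3 5D F7, reset; bytes_emitted=9
After char 12 ('G'=6): chars_in_quartet=1 acc=0x6 bytes_emitted=9
After char 13 ('Q'=16): chars_in_quartet=2 acc=0x190 bytes_emitted=9
Padding '==': partial quartet acc=0x190 -> emit 19; bytes_emitted=10

Answer: 9E 50 AA 76 FA 85 C3 5D F7 19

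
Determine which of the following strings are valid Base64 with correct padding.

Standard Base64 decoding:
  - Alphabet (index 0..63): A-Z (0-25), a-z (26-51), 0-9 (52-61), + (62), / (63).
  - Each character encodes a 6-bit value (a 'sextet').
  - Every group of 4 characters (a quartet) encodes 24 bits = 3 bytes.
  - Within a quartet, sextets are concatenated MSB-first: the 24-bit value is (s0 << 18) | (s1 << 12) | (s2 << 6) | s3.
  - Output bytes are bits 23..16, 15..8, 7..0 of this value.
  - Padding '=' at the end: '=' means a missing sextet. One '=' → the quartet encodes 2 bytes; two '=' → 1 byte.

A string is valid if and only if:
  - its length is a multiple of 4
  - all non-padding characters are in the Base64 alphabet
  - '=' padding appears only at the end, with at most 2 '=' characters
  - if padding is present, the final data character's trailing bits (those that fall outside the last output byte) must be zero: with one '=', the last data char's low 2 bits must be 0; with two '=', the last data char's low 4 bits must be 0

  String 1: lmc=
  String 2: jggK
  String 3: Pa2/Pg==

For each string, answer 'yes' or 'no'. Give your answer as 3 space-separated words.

Answer: yes yes yes

Derivation:
String 1: 'lmc=' → valid
String 2: 'jggK' → valid
String 3: 'Pa2/Pg==' → valid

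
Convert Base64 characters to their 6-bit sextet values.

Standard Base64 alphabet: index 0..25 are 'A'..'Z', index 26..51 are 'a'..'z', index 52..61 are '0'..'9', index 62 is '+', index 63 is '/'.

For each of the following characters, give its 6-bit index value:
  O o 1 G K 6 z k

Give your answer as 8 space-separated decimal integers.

Answer: 14 40 53 6 10 58 51 36

Derivation:
'O': A..Z range, ord('O') − ord('A') = 14
'o': a..z range, 26 + ord('o') − ord('a') = 40
'1': 0..9 range, 52 + ord('1') − ord('0') = 53
'G': A..Z range, ord('G') − ord('A') = 6
'K': A..Z range, ord('K') − ord('A') = 10
'6': 0..9 range, 52 + ord('6') − ord('0') = 58
'z': a..z range, 26 + ord('z') − ord('a') = 51
'k': a..z range, 26 + ord('k') − ord('a') = 36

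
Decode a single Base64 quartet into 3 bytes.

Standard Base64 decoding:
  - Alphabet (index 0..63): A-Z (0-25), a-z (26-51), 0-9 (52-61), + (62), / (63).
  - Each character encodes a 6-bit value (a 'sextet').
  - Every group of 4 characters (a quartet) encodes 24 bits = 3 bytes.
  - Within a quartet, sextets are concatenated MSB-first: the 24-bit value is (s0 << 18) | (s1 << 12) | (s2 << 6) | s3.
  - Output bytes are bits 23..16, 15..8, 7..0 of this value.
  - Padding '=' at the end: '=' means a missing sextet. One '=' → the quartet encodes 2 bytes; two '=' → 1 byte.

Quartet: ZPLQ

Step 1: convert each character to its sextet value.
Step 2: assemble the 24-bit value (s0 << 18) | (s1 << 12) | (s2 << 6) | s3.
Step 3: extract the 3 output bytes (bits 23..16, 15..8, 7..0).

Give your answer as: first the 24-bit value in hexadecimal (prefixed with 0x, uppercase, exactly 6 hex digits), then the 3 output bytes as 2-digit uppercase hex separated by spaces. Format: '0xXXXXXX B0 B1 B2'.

Sextets: Z=25, P=15, L=11, Q=16
24-bit: (25<<18) | (15<<12) | (11<<6) | 16
      = 0x640000 | 0x00F000 | 0x0002C0 | 0x000010
      = 0x64F2D0
Bytes: (v>>16)&0xFF=64, (v>>8)&0xFF=F2, v&0xFF=D0

Answer: 0x64F2D0 64 F2 D0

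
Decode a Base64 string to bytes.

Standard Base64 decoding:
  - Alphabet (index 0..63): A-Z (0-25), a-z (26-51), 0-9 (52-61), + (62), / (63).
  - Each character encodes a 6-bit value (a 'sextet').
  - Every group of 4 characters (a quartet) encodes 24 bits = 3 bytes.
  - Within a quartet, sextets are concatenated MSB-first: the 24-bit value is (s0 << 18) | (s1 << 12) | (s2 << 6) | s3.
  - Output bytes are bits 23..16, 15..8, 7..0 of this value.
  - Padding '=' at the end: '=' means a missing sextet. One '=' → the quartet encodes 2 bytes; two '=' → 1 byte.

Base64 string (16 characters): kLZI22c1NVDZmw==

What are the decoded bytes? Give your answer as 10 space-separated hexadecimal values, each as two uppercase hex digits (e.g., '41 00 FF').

Answer: 90 B6 48 DB 67 35 35 50 D9 9B

Derivation:
After char 0 ('k'=36): chars_in_quartet=1 acc=0x24 bytes_emitted=0
After char 1 ('L'=11): chars_in_quartet=2 acc=0x90B bytes_emitted=0
After char 2 ('Z'=25): chars_in_quartet=3 acc=0x242D9 bytes_emitted=0
After char 3 ('I'=8): chars_in_quartet=4 acc=0x90B648 -> emit 90 B6 48, reset; bytes_emitted=3
After char 4 ('2'=54): chars_in_quartet=1 acc=0x36 bytes_emitted=3
After char 5 ('2'=54): chars_in_quartet=2 acc=0xDB6 bytes_emitted=3
After char 6 ('c'=28): chars_in_quartet=3 acc=0x36D9C bytes_emitted=3
After char 7 ('1'=53): chars_in_quartet=4 acc=0xDB6735 -> emit DB 67 35, reset; bytes_emitted=6
After char 8 ('N'=13): chars_in_quartet=1 acc=0xD bytes_emitted=6
After char 9 ('V'=21): chars_in_quartet=2 acc=0x355 bytes_emitted=6
After char 10 ('D'=3): chars_in_quartet=3 acc=0xD543 bytes_emitted=6
After char 11 ('Z'=25): chars_in_quartet=4 acc=0x3550D9 -> emit 35 50 D9, reset; bytes_emitted=9
After char 12 ('m'=38): chars_in_quartet=1 acc=0x26 bytes_emitted=9
After char 13 ('w'=48): chars_in_quartet=2 acc=0x9B0 bytes_emitted=9
Padding '==': partial quartet acc=0x9B0 -> emit 9B; bytes_emitted=10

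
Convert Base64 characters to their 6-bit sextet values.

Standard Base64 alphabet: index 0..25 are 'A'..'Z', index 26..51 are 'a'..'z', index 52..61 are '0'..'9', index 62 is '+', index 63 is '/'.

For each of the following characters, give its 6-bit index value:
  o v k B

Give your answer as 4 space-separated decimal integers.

Answer: 40 47 36 1

Derivation:
'o': a..z range, 26 + ord('o') − ord('a') = 40
'v': a..z range, 26 + ord('v') − ord('a') = 47
'k': a..z range, 26 + ord('k') − ord('a') = 36
'B': A..Z range, ord('B') − ord('A') = 1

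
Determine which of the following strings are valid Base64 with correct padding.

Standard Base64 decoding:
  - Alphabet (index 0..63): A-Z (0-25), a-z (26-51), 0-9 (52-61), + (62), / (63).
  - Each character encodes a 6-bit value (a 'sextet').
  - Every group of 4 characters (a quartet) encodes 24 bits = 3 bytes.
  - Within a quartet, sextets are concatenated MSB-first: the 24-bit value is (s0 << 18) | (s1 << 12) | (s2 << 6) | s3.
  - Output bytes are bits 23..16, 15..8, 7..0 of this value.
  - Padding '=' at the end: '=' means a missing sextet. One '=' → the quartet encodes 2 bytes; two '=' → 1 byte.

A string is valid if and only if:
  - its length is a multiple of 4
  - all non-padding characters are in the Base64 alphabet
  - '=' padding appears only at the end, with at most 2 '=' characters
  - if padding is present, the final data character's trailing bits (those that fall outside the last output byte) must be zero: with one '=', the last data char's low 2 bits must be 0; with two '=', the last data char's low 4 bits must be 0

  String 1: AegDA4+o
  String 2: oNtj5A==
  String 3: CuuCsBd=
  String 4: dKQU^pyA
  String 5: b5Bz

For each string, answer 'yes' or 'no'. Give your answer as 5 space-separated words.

Answer: yes yes no no yes

Derivation:
String 1: 'AegDA4+o' → valid
String 2: 'oNtj5A==' → valid
String 3: 'CuuCsBd=' → invalid (bad trailing bits)
String 4: 'dKQU^pyA' → invalid (bad char(s): ['^'])
String 5: 'b5Bz' → valid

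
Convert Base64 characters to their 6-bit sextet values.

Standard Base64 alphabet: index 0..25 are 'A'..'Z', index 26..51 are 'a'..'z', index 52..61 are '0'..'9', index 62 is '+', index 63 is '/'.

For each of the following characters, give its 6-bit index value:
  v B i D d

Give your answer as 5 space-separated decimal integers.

'v': a..z range, 26 + ord('v') − ord('a') = 47
'B': A..Z range, ord('B') − ord('A') = 1
'i': a..z range, 26 + ord('i') − ord('a') = 34
'D': A..Z range, ord('D') − ord('A') = 3
'd': a..z range, 26 + ord('d') − ord('a') = 29

Answer: 47 1 34 3 29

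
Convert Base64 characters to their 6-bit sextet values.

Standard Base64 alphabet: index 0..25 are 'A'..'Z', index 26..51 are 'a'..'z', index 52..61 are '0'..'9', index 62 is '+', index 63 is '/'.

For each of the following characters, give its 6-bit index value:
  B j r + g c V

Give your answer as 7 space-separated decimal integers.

'B': A..Z range, ord('B') − ord('A') = 1
'j': a..z range, 26 + ord('j') − ord('a') = 35
'r': a..z range, 26 + ord('r') − ord('a') = 43
'+': index 62
'g': a..z range, 26 + ord('g') − ord('a') = 32
'c': a..z range, 26 + ord('c') − ord('a') = 28
'V': A..Z range, ord('V') − ord('A') = 21

Answer: 1 35 43 62 32 28 21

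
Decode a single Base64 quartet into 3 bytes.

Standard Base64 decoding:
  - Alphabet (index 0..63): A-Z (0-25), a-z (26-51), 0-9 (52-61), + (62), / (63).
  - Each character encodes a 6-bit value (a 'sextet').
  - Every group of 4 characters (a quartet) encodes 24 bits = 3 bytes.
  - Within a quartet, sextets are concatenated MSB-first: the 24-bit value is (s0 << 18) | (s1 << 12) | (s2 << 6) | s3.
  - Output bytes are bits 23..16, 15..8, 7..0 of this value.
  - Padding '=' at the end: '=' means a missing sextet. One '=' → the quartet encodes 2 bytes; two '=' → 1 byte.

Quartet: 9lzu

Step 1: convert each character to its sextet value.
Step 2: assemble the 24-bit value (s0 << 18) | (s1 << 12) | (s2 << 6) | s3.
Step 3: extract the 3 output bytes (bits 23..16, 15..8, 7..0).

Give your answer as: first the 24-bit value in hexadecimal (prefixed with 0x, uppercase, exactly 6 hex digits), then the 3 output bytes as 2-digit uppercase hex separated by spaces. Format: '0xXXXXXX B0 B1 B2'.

Sextets: 9=61, l=37, z=51, u=46
24-bit: (61<<18) | (37<<12) | (51<<6) | 46
      = 0xF40000 | 0x025000 | 0x000CC0 | 0x00002E
      = 0xF65CEE
Bytes: (v>>16)&0xFF=F6, (v>>8)&0xFF=5C, v&0xFF=EE

Answer: 0xF65CEE F6 5C EE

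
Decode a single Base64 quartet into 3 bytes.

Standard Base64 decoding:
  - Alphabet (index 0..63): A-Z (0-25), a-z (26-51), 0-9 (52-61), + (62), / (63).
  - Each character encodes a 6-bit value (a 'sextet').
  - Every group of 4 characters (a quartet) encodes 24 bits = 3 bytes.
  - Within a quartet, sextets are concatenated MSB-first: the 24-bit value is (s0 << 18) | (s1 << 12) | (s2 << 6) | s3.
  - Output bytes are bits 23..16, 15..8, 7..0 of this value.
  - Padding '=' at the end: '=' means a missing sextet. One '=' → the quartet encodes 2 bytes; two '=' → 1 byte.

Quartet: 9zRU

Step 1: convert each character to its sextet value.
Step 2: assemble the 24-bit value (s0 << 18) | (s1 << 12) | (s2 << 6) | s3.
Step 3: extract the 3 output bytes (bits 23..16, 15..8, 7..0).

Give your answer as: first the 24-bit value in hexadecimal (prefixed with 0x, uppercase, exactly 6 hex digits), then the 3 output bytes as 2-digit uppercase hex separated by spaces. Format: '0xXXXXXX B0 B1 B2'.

Answer: 0xF73454 F7 34 54

Derivation:
Sextets: 9=61, z=51, R=17, U=20
24-bit: (61<<18) | (51<<12) | (17<<6) | 20
      = 0xF40000 | 0x033000 | 0x000440 | 0x000014
      = 0xF73454
Bytes: (v>>16)&0xFF=F7, (v>>8)&0xFF=34, v&0xFF=54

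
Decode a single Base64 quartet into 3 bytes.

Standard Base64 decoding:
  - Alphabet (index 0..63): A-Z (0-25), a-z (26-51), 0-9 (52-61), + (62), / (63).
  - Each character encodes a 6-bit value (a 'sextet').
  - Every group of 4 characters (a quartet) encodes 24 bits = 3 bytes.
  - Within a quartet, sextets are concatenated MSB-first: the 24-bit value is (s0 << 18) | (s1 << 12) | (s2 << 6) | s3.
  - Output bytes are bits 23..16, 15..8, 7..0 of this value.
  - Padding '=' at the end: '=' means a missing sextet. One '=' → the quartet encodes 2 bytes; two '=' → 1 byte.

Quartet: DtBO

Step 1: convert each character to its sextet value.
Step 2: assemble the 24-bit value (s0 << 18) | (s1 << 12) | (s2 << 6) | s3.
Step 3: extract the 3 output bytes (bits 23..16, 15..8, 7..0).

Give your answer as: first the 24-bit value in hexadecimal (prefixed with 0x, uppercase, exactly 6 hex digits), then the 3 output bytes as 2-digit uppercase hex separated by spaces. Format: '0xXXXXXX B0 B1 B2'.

Answer: 0x0ED04E 0E D0 4E

Derivation:
Sextets: D=3, t=45, B=1, O=14
24-bit: (3<<18) | (45<<12) | (1<<6) | 14
      = 0x0C0000 | 0x02D000 | 0x000040 | 0x00000E
      = 0x0ED04E
Bytes: (v>>16)&0xFF=0E, (v>>8)&0xFF=D0, v&0xFF=4E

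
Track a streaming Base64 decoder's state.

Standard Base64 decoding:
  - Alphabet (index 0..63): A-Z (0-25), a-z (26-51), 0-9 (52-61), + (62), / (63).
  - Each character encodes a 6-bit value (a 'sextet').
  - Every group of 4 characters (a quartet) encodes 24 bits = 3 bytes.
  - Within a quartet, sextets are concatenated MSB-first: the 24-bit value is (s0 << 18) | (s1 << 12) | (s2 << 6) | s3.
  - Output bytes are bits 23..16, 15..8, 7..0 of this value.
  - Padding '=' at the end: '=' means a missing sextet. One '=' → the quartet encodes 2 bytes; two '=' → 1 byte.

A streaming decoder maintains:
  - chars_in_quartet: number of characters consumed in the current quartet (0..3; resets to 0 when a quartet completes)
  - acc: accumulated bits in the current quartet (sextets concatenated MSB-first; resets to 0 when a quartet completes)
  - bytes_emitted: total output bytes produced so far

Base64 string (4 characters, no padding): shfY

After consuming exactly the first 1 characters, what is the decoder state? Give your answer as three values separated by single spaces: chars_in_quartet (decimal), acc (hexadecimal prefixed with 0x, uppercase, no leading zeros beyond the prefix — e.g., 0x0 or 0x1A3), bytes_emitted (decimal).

After char 0 ('s'=44): chars_in_quartet=1 acc=0x2C bytes_emitted=0

Answer: 1 0x2C 0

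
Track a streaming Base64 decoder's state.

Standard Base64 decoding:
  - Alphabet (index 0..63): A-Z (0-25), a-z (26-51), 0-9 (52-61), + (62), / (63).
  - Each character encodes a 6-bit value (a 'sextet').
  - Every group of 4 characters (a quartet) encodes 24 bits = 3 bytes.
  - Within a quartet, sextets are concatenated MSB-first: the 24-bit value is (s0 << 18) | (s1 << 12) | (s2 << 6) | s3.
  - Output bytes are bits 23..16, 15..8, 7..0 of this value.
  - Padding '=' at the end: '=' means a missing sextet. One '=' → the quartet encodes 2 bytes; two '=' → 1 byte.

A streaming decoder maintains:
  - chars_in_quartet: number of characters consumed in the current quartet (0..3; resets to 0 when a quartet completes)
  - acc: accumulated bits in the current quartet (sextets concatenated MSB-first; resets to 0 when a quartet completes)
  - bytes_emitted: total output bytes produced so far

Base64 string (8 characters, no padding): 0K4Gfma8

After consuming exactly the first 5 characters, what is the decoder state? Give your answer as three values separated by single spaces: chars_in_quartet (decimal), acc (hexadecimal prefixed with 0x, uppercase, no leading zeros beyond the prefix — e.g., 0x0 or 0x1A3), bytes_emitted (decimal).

After char 0 ('0'=52): chars_in_quartet=1 acc=0x34 bytes_emitted=0
After char 1 ('K'=10): chars_in_quartet=2 acc=0xD0A bytes_emitted=0
After char 2 ('4'=56): chars_in_quartet=3 acc=0x342B8 bytes_emitted=0
After char 3 ('G'=6): chars_in_quartet=4 acc=0xD0AE06 -> emit D0 AE 06, reset; bytes_emitted=3
After char 4 ('f'=31): chars_in_quartet=1 acc=0x1F bytes_emitted=3

Answer: 1 0x1F 3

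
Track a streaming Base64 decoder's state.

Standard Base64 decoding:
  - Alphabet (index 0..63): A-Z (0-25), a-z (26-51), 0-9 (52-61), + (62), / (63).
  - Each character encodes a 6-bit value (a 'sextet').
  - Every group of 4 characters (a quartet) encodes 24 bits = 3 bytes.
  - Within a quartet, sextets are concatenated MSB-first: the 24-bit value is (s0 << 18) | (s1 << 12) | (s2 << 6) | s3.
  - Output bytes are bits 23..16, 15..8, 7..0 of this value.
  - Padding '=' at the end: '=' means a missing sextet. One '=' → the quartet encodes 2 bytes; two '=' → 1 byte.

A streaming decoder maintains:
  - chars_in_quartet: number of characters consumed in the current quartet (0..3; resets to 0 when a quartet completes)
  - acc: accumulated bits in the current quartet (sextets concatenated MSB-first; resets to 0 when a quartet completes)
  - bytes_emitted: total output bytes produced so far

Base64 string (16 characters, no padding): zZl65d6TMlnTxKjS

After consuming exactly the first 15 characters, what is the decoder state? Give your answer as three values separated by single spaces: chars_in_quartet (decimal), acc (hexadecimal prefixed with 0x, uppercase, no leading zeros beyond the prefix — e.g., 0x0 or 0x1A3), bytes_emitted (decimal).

Answer: 3 0x312A3 9

Derivation:
After char 0 ('z'=51): chars_in_quartet=1 acc=0x33 bytes_emitted=0
After char 1 ('Z'=25): chars_in_quartet=2 acc=0xCD9 bytes_emitted=0
After char 2 ('l'=37): chars_in_quartet=3 acc=0x33665 bytes_emitted=0
After char 3 ('6'=58): chars_in_quartet=4 acc=0xCD997A -> emit CD 99 7A, reset; bytes_emitted=3
After char 4 ('5'=57): chars_in_quartet=1 acc=0x39 bytes_emitted=3
After char 5 ('d'=29): chars_in_quartet=2 acc=0xE5D bytes_emitted=3
After char 6 ('6'=58): chars_in_quartet=3 acc=0x3977A bytes_emitted=3
After char 7 ('T'=19): chars_in_quartet=4 acc=0xE5DE93 -> emit E5 DE 93, reset; bytes_emitted=6
After char 8 ('M'=12): chars_in_quartet=1 acc=0xC bytes_emitted=6
After char 9 ('l'=37): chars_in_quartet=2 acc=0x325 bytes_emitted=6
After char 10 ('n'=39): chars_in_quartet=3 acc=0xC967 bytes_emitted=6
After char 11 ('T'=19): chars_in_quartet=4 acc=0x3259D3 -> emit 32 59 D3, reset; bytes_emitted=9
After char 12 ('x'=49): chars_in_quartet=1 acc=0x31 bytes_emitted=9
After char 13 ('K'=10): chars_in_quartet=2 acc=0xC4A bytes_emitted=9
After char 14 ('j'=35): chars_in_quartet=3 acc=0x312A3 bytes_emitted=9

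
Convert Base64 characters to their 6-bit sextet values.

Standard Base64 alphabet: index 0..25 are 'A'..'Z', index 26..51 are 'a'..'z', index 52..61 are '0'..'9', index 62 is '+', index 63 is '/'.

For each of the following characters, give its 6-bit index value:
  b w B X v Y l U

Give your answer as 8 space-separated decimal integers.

Answer: 27 48 1 23 47 24 37 20

Derivation:
'b': a..z range, 26 + ord('b') − ord('a') = 27
'w': a..z range, 26 + ord('w') − ord('a') = 48
'B': A..Z range, ord('B') − ord('A') = 1
'X': A..Z range, ord('X') − ord('A') = 23
'v': a..z range, 26 + ord('v') − ord('a') = 47
'Y': A..Z range, ord('Y') − ord('A') = 24
'l': a..z range, 26 + ord('l') − ord('a') = 37
'U': A..Z range, ord('U') − ord('A') = 20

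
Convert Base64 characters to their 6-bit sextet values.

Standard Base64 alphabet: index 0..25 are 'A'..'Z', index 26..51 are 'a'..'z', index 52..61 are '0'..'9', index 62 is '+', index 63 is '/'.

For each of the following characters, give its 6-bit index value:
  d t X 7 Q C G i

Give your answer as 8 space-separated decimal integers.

Answer: 29 45 23 59 16 2 6 34

Derivation:
'd': a..z range, 26 + ord('d') − ord('a') = 29
't': a..z range, 26 + ord('t') − ord('a') = 45
'X': A..Z range, ord('X') − ord('A') = 23
'7': 0..9 range, 52 + ord('7') − ord('0') = 59
'Q': A..Z range, ord('Q') − ord('A') = 16
'C': A..Z range, ord('C') − ord('A') = 2
'G': A..Z range, ord('G') − ord('A') = 6
'i': a..z range, 26 + ord('i') − ord('a') = 34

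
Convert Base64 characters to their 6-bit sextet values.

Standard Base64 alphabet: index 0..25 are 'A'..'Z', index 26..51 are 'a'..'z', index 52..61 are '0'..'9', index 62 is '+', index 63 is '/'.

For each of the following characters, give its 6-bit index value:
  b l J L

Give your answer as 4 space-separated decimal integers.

Answer: 27 37 9 11

Derivation:
'b': a..z range, 26 + ord('b') − ord('a') = 27
'l': a..z range, 26 + ord('l') − ord('a') = 37
'J': A..Z range, ord('J') − ord('A') = 9
'L': A..Z range, ord('L') − ord('A') = 11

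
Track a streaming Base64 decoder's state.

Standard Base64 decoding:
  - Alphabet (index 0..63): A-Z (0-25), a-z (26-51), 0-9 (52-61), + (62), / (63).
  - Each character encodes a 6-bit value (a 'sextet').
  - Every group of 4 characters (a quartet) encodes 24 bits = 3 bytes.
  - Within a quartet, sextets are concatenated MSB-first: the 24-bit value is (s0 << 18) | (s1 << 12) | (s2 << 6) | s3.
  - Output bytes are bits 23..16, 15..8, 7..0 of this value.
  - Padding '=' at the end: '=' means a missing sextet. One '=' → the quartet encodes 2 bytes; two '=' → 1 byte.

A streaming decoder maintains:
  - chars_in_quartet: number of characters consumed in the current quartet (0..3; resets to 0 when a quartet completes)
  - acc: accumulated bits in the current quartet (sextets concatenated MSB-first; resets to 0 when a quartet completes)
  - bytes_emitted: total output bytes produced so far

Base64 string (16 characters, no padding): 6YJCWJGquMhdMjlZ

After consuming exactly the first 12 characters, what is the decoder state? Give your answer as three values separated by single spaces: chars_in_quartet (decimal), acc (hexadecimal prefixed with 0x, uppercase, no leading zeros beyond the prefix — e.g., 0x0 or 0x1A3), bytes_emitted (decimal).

After char 0 ('6'=58): chars_in_quartet=1 acc=0x3A bytes_emitted=0
After char 1 ('Y'=24): chars_in_quartet=2 acc=0xE98 bytes_emitted=0
After char 2 ('J'=9): chars_in_quartet=3 acc=0x3A609 bytes_emitted=0
After char 3 ('C'=2): chars_in_quartet=4 acc=0xE98242 -> emit E9 82 42, reset; bytes_emitted=3
After char 4 ('W'=22): chars_in_quartet=1 acc=0x16 bytes_emitted=3
After char 5 ('J'=9): chars_in_quartet=2 acc=0x589 bytes_emitted=3
After char 6 ('G'=6): chars_in_quartet=3 acc=0x16246 bytes_emitted=3
After char 7 ('q'=42): chars_in_quartet=4 acc=0x5891AA -> emit 58 91 AA, reset; bytes_emitted=6
After char 8 ('u'=46): chars_in_quartet=1 acc=0x2E bytes_emitted=6
After char 9 ('M'=12): chars_in_quartet=2 acc=0xB8C bytes_emitted=6
After char 10 ('h'=33): chars_in_quartet=3 acc=0x2E321 bytes_emitted=6
After char 11 ('d'=29): chars_in_quartet=4 acc=0xB8C85D -> emit B8 C8 5D, reset; bytes_emitted=9

Answer: 0 0x0 9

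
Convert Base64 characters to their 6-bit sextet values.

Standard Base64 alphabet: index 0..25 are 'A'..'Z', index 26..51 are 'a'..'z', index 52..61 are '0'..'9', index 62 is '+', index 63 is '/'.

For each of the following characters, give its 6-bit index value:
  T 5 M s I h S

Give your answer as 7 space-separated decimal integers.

'T': A..Z range, ord('T') − ord('A') = 19
'5': 0..9 range, 52 + ord('5') − ord('0') = 57
'M': A..Z range, ord('M') − ord('A') = 12
's': a..z range, 26 + ord('s') − ord('a') = 44
'I': A..Z range, ord('I') − ord('A') = 8
'h': a..z range, 26 + ord('h') − ord('a') = 33
'S': A..Z range, ord('S') − ord('A') = 18

Answer: 19 57 12 44 8 33 18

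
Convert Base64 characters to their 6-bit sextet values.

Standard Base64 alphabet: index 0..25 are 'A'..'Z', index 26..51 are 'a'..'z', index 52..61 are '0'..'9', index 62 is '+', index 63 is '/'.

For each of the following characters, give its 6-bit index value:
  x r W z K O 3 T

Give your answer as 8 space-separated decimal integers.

Answer: 49 43 22 51 10 14 55 19

Derivation:
'x': a..z range, 26 + ord('x') − ord('a') = 49
'r': a..z range, 26 + ord('r') − ord('a') = 43
'W': A..Z range, ord('W') − ord('A') = 22
'z': a..z range, 26 + ord('z') − ord('a') = 51
'K': A..Z range, ord('K') − ord('A') = 10
'O': A..Z range, ord('O') − ord('A') = 14
'3': 0..9 range, 52 + ord('3') − ord('0') = 55
'T': A..Z range, ord('T') − ord('A') = 19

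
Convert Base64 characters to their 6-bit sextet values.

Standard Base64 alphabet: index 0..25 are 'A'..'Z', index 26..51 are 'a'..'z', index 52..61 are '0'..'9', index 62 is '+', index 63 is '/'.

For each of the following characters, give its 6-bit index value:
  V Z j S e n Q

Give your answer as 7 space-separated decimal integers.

Answer: 21 25 35 18 30 39 16

Derivation:
'V': A..Z range, ord('V') − ord('A') = 21
'Z': A..Z range, ord('Z') − ord('A') = 25
'j': a..z range, 26 + ord('j') − ord('a') = 35
'S': A..Z range, ord('S') − ord('A') = 18
'e': a..z range, 26 + ord('e') − ord('a') = 30
'n': a..z range, 26 + ord('n') − ord('a') = 39
'Q': A..Z range, ord('Q') − ord('A') = 16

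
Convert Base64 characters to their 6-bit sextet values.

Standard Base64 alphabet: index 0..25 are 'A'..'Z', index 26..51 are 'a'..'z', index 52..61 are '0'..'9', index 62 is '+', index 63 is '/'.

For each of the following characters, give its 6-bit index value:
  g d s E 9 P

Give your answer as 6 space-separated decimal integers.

'g': a..z range, 26 + ord('g') − ord('a') = 32
'd': a..z range, 26 + ord('d') − ord('a') = 29
's': a..z range, 26 + ord('s') − ord('a') = 44
'E': A..Z range, ord('E') − ord('A') = 4
'9': 0..9 range, 52 + ord('9') − ord('0') = 61
'P': A..Z range, ord('P') − ord('A') = 15

Answer: 32 29 44 4 61 15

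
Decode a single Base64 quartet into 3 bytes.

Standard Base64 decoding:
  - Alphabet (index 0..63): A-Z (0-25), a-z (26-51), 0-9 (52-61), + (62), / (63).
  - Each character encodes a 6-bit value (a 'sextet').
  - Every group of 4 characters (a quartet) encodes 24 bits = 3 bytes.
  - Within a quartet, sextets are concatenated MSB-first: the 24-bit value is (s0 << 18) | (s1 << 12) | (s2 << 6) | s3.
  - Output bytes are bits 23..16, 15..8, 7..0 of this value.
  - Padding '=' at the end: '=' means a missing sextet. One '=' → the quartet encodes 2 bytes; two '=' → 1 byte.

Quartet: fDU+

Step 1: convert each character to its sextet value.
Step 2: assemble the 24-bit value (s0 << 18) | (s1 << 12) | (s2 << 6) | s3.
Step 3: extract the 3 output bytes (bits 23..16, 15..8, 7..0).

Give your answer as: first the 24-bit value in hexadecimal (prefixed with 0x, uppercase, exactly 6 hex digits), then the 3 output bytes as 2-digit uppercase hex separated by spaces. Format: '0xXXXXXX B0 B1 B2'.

Sextets: f=31, D=3, U=20, +=62
24-bit: (31<<18) | (3<<12) | (20<<6) | 62
      = 0x7C0000 | 0x003000 | 0x000500 | 0x00003E
      = 0x7C353E
Bytes: (v>>16)&0xFF=7C, (v>>8)&0xFF=35, v&0xFF=3E

Answer: 0x7C353E 7C 35 3E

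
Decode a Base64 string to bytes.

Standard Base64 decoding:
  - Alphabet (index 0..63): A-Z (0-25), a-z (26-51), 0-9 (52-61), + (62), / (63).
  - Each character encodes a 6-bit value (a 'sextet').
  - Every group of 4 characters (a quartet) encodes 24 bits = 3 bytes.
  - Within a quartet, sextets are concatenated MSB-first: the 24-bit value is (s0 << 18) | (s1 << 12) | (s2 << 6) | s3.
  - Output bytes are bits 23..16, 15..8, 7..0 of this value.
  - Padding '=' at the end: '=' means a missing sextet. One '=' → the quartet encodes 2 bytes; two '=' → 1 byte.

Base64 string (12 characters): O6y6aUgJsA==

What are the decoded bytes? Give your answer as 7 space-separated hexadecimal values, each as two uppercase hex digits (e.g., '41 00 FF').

Answer: 3B AC BA 69 48 09 B0

Derivation:
After char 0 ('O'=14): chars_in_quartet=1 acc=0xE bytes_emitted=0
After char 1 ('6'=58): chars_in_quartet=2 acc=0x3BA bytes_emitted=0
After char 2 ('y'=50): chars_in_quartet=3 acc=0xEEB2 bytes_emitted=0
After char 3 ('6'=58): chars_in_quartet=4 acc=0x3BACBA -> emit 3B AC BA, reset; bytes_emitted=3
After char 4 ('a'=26): chars_in_quartet=1 acc=0x1A bytes_emitted=3
After char 5 ('U'=20): chars_in_quartet=2 acc=0x694 bytes_emitted=3
After char 6 ('g'=32): chars_in_quartet=3 acc=0x1A520 bytes_emitted=3
After char 7 ('J'=9): chars_in_quartet=4 acc=0x694809 -> emit 69 48 09, reset; bytes_emitted=6
After char 8 ('s'=44): chars_in_quartet=1 acc=0x2C bytes_emitted=6
After char 9 ('A'=0): chars_in_quartet=2 acc=0xB00 bytes_emitted=6
Padding '==': partial quartet acc=0xB00 -> emit B0; bytes_emitted=7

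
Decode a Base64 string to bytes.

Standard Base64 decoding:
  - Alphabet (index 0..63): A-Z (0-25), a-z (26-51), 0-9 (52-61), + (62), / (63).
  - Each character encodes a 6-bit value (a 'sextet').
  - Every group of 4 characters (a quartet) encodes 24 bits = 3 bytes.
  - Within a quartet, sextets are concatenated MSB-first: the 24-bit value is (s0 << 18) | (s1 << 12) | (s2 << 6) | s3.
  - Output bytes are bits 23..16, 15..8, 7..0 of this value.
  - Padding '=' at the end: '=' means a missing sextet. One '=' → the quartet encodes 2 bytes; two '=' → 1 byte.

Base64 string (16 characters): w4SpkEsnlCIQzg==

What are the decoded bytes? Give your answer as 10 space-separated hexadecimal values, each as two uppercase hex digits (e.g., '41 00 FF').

After char 0 ('w'=48): chars_in_quartet=1 acc=0x30 bytes_emitted=0
After char 1 ('4'=56): chars_in_quartet=2 acc=0xC38 bytes_emitted=0
After char 2 ('S'=18): chars_in_quartet=3 acc=0x30E12 bytes_emitted=0
After char 3 ('p'=41): chars_in_quartet=4 acc=0xC384A9 -> emit C3 84 A9, reset; bytes_emitted=3
After char 4 ('k'=36): chars_in_quartet=1 acc=0x24 bytes_emitted=3
After char 5 ('E'=4): chars_in_quartet=2 acc=0x904 bytes_emitted=3
After char 6 ('s'=44): chars_in_quartet=3 acc=0x2412C bytes_emitted=3
After char 7 ('n'=39): chars_in_quartet=4 acc=0x904B27 -> emit 90 4B 27, reset; bytes_emitted=6
After char 8 ('l'=37): chars_in_quartet=1 acc=0x25 bytes_emitted=6
After char 9 ('C'=2): chars_in_quartet=2 acc=0x942 bytes_emitted=6
After char 10 ('I'=8): chars_in_quartet=3 acc=0x25088 bytes_emitted=6
After char 11 ('Q'=16): chars_in_quartet=4 acc=0x942210 -> emit 94 22 10, reset; bytes_emitted=9
After char 12 ('z'=51): chars_in_quartet=1 acc=0x33 bytes_emitted=9
After char 13 ('g'=32): chars_in_quartet=2 acc=0xCE0 bytes_emitted=9
Padding '==': partial quartet acc=0xCE0 -> emit CE; bytes_emitted=10

Answer: C3 84 A9 90 4B 27 94 22 10 CE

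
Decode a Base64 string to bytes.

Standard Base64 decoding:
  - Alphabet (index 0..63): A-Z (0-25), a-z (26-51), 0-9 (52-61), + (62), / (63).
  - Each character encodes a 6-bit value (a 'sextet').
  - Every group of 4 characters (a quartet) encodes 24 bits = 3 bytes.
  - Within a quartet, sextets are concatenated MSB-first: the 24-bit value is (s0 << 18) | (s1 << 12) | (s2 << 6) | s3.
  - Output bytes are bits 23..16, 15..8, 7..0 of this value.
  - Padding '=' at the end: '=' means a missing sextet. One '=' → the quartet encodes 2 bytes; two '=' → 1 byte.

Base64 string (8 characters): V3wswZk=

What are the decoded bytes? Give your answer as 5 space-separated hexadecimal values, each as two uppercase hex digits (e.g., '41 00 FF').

After char 0 ('V'=21): chars_in_quartet=1 acc=0x15 bytes_emitted=0
After char 1 ('3'=55): chars_in_quartet=2 acc=0x577 bytes_emitted=0
After char 2 ('w'=48): chars_in_quartet=3 acc=0x15DF0 bytes_emitted=0
After char 3 ('s'=44): chars_in_quartet=4 acc=0x577C2C -> emit 57 7C 2C, reset; bytes_emitted=3
After char 4 ('w'=48): chars_in_quartet=1 acc=0x30 bytes_emitted=3
After char 5 ('Z'=25): chars_in_quartet=2 acc=0xC19 bytes_emitted=3
After char 6 ('k'=36): chars_in_quartet=3 acc=0x30664 bytes_emitted=3
Padding '=': partial quartet acc=0x30664 -> emit C1 99; bytes_emitted=5

Answer: 57 7C 2C C1 99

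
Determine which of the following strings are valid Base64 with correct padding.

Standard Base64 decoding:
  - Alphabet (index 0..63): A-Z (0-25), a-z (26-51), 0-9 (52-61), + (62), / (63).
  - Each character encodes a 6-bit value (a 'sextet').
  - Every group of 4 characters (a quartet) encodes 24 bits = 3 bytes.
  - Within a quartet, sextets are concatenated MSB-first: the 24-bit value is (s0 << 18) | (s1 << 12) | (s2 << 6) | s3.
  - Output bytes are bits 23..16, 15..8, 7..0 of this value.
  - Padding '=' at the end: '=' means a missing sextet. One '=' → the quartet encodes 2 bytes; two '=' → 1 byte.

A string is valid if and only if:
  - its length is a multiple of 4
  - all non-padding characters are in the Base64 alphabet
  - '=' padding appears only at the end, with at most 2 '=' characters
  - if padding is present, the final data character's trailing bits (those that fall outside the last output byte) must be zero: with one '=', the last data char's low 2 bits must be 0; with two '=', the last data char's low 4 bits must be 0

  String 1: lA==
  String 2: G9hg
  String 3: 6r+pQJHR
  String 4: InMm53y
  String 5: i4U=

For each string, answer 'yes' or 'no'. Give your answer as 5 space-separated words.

Answer: yes yes yes no yes

Derivation:
String 1: 'lA==' → valid
String 2: 'G9hg' → valid
String 3: '6r+pQJHR' → valid
String 4: 'InMm53y' → invalid (len=7 not mult of 4)
String 5: 'i4U=' → valid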